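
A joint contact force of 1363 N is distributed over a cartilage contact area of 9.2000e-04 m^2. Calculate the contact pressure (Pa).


P = F / A
P = 1363 / 9.2000e-04
P = 1.4815e+06


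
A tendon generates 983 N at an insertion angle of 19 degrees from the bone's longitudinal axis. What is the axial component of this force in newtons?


F_eff = F_tendon * cos(theta)
theta = 19 deg = 0.3316 rad
cos(theta) = 0.9455
F_eff = 983 * 0.9455
F_eff = 929.4448


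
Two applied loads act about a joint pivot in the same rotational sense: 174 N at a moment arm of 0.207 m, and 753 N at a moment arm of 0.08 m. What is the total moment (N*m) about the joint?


M = F1 * d1 + F2 * d2
M = 174 * 0.207 + 753 * 0.08
M = 36.0180 + 60.2400
M = 96.2580


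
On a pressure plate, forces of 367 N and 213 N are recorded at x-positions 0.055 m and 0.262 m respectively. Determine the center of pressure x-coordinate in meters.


COP_x = (F1*x1 + F2*x2) / (F1 + F2)
COP_x = (367*0.055 + 213*0.262) / (367 + 213)
Numerator = 75.9910
Denominator = 580
COP_x = 0.1310


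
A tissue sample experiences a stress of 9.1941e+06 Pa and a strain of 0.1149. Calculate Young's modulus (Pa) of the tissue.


E = stress / strain
E = 9.1941e+06 / 0.1149
E = 8.0018e+07


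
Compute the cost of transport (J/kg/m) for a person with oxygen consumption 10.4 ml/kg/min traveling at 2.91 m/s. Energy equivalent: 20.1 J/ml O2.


Power per kg = VO2 * 20.1 / 60
Power per kg = 10.4 * 20.1 / 60 = 3.4840 W/kg
Cost = power_per_kg / speed
Cost = 3.4840 / 2.91
Cost = 1.1973


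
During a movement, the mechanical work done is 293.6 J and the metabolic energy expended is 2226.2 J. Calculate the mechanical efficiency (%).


eta = (W_mech / E_meta) * 100
eta = (293.6 / 2226.2) * 100
ratio = 0.1319
eta = 13.1884


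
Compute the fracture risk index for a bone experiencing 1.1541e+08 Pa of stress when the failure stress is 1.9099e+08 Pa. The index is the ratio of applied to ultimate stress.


FRI = applied / ultimate
FRI = 1.1541e+08 / 1.9099e+08
FRI = 0.6043


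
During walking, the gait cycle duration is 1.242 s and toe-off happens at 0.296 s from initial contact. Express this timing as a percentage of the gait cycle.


pct = (event_time / cycle_time) * 100
pct = (0.296 / 1.242) * 100
ratio = 0.2383
pct = 23.8325


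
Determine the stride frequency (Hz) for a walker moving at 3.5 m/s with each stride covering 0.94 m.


f = v / stride_length
f = 3.5 / 0.94
f = 3.7234


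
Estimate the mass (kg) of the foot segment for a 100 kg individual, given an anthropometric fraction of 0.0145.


m_segment = body_mass * fraction
m_segment = 100 * 0.0145
m_segment = 1.4500


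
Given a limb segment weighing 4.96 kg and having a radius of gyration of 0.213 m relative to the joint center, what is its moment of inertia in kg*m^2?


I = m * k^2
I = 4.96 * 0.213^2
k^2 = 0.0454
I = 0.2250


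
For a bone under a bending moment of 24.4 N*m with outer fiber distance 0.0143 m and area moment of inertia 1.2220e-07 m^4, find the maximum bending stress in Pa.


sigma = M * c / I
sigma = 24.4 * 0.0143 / 1.2220e-07
M * c = 0.3489
sigma = 2.8553e+06


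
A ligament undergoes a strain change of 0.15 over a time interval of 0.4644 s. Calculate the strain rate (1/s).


strain_rate = delta_strain / delta_t
strain_rate = 0.15 / 0.4644
strain_rate = 0.3230


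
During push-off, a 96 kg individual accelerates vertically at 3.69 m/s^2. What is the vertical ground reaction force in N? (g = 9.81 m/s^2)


GRF = m * (g + a)
GRF = 96 * (9.81 + 3.69)
GRF = 96 * 13.5000
GRF = 1296.0000


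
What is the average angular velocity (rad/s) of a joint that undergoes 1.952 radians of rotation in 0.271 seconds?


omega = delta_theta / delta_t
omega = 1.952 / 0.271
omega = 7.2030


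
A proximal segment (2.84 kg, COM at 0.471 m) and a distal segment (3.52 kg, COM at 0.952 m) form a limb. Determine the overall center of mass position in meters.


COM = (m1*x1 + m2*x2) / (m1 + m2)
COM = (2.84*0.471 + 3.52*0.952) / (2.84 + 3.52)
Numerator = 4.6887
Denominator = 6.3600
COM = 0.7372


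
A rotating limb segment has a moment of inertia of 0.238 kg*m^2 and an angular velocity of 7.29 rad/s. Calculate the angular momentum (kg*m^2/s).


L = I * omega
L = 0.238 * 7.29
L = 1.7350


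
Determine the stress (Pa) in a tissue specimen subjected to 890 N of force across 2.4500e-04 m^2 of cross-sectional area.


stress = F / A
stress = 890 / 2.4500e-04
stress = 3.6327e+06


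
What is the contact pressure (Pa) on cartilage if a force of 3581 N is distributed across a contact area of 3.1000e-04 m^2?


P = F / A
P = 3581 / 3.1000e-04
P = 1.1552e+07


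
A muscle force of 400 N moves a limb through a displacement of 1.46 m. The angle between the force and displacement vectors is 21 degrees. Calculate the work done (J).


W = F * d * cos(theta)
theta = 21 deg = 0.3665 rad
cos(theta) = 0.9336
W = 400 * 1.46 * 0.9336
W = 545.2110


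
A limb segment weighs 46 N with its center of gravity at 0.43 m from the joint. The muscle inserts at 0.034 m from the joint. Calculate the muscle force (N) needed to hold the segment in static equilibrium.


F_muscle = W * d_load / d_muscle
F_muscle = 46 * 0.43 / 0.034
Numerator = 19.7800
F_muscle = 581.7647


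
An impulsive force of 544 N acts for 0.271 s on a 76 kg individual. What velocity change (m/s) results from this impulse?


J = F * dt = 544 * 0.271 = 147.4240 N*s
delta_v = J / m
delta_v = 147.4240 / 76
delta_v = 1.9398


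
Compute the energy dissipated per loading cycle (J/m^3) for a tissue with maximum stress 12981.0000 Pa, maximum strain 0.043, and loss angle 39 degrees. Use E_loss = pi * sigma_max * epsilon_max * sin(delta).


E_loss = pi * sigma_max * epsilon_max * sin(delta)
delta = 39 deg = 0.6807 rad
sin(delta) = 0.6293
E_loss = pi * 12981.0000 * 0.043 * 0.6293
E_loss = 1103.5659


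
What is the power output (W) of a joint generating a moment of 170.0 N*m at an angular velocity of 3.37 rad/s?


P = M * omega
P = 170.0 * 3.37
P = 572.9000


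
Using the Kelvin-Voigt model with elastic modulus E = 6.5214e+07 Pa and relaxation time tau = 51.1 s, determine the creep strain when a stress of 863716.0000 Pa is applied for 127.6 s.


epsilon(t) = (sigma/E) * (1 - exp(-t/tau))
sigma/E = 863716.0000 / 6.5214e+07 = 0.0132
exp(-t/tau) = exp(-127.6 / 51.1) = 0.0823
epsilon = 0.0132 * (1 - 0.0823)
epsilon = 0.0122


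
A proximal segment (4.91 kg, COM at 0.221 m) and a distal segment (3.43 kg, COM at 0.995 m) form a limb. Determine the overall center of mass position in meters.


COM = (m1*x1 + m2*x2) / (m1 + m2)
COM = (4.91*0.221 + 3.43*0.995) / (4.91 + 3.43)
Numerator = 4.4980
Denominator = 8.3400
COM = 0.5393


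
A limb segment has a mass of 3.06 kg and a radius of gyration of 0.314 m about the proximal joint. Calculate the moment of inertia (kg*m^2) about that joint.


I = m * k^2
I = 3.06 * 0.314^2
k^2 = 0.0986
I = 0.3017


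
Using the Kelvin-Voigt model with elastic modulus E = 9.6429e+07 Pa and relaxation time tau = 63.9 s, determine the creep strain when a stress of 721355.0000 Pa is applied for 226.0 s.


epsilon(t) = (sigma/E) * (1 - exp(-t/tau))
sigma/E = 721355.0000 / 9.6429e+07 = 0.0075
exp(-t/tau) = exp(-226.0 / 63.9) = 0.0291
epsilon = 0.0075 * (1 - 0.0291)
epsilon = 0.0073


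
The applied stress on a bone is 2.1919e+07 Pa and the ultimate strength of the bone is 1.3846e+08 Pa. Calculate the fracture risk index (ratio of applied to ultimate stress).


FRI = applied / ultimate
FRI = 2.1919e+07 / 1.3846e+08
FRI = 0.1583


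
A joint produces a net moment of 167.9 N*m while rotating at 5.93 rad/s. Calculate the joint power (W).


P = M * omega
P = 167.9 * 5.93
P = 995.6470


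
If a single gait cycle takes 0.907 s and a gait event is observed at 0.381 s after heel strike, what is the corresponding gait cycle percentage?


pct = (event_time / cycle_time) * 100
pct = (0.381 / 0.907) * 100
ratio = 0.4201
pct = 42.0066


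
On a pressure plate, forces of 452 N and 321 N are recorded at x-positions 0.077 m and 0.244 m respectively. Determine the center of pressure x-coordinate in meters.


COP_x = (F1*x1 + F2*x2) / (F1 + F2)
COP_x = (452*0.077 + 321*0.244) / (452 + 321)
Numerator = 113.1280
Denominator = 773
COP_x = 0.1463


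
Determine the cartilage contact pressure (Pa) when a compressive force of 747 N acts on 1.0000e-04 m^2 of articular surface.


P = F / A
P = 747 / 1.0000e-04
P = 7.4700e+06


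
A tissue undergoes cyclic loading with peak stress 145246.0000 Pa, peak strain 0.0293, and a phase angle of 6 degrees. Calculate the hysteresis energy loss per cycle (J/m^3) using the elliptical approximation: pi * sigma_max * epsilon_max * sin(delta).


E_loss = pi * sigma_max * epsilon_max * sin(delta)
delta = 6 deg = 0.1047 rad
sin(delta) = 0.1045
E_loss = pi * 145246.0000 * 0.0293 * 0.1045
E_loss = 1397.5142


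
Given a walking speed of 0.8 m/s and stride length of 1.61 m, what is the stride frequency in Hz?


f = v / stride_length
f = 0.8 / 1.61
f = 0.4969


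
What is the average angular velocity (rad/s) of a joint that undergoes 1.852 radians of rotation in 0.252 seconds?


omega = delta_theta / delta_t
omega = 1.852 / 0.252
omega = 7.3492


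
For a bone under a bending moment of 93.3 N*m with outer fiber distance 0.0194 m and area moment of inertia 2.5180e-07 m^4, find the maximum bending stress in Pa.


sigma = M * c / I
sigma = 93.3 * 0.0194 / 2.5180e-07
M * c = 1.8100
sigma = 7.1883e+06


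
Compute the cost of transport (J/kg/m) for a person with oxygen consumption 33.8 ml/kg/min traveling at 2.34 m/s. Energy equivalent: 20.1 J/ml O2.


Power per kg = VO2 * 20.1 / 60
Power per kg = 33.8 * 20.1 / 60 = 11.3230 W/kg
Cost = power_per_kg / speed
Cost = 11.3230 / 2.34
Cost = 4.8389


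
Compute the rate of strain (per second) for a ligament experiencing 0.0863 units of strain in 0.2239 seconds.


strain_rate = delta_strain / delta_t
strain_rate = 0.0863 / 0.2239
strain_rate = 0.3854


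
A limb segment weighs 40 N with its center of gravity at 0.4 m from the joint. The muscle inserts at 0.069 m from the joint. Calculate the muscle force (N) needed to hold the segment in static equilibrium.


F_muscle = W * d_load / d_muscle
F_muscle = 40 * 0.4 / 0.069
Numerator = 16.0000
F_muscle = 231.8841


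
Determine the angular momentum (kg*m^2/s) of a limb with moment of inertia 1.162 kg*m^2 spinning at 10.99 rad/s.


L = I * omega
L = 1.162 * 10.99
L = 12.7704


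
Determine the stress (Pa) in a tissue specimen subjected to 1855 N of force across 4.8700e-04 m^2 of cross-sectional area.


stress = F / A
stress = 1855 / 4.8700e-04
stress = 3.8090e+06


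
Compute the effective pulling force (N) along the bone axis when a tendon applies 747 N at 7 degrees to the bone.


F_eff = F_tendon * cos(theta)
theta = 7 deg = 0.1222 rad
cos(theta) = 0.9925
F_eff = 747 * 0.9925
F_eff = 741.4320


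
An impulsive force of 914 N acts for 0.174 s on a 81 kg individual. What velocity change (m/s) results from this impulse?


J = F * dt = 914 * 0.174 = 159.0360 N*s
delta_v = J / m
delta_v = 159.0360 / 81
delta_v = 1.9634


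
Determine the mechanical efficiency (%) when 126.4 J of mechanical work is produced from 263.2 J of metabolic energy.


eta = (W_mech / E_meta) * 100
eta = (126.4 / 263.2) * 100
ratio = 0.4802
eta = 48.0243


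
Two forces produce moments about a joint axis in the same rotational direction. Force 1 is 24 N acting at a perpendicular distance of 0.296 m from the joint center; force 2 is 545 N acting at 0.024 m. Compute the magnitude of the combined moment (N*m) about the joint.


M = F1 * d1 + F2 * d2
M = 24 * 0.296 + 545 * 0.024
M = 7.1040 + 13.0800
M = 20.1840


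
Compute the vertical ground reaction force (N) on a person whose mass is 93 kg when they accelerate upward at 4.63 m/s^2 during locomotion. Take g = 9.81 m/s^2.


GRF = m * (g + a)
GRF = 93 * (9.81 + 4.63)
GRF = 93 * 14.4400
GRF = 1342.9200


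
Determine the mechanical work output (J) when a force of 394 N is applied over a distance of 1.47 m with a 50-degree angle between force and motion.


W = F * d * cos(theta)
theta = 50 deg = 0.8727 rad
cos(theta) = 0.6428
W = 394 * 1.47 * 0.6428
W = 372.2897


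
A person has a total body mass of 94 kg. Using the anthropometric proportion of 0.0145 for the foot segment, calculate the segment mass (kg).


m_segment = body_mass * fraction
m_segment = 94 * 0.0145
m_segment = 1.3630


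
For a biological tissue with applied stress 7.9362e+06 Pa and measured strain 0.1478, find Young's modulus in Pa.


E = stress / strain
E = 7.9362e+06 / 0.1478
E = 5.3696e+07


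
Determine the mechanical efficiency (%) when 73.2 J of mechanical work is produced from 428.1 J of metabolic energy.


eta = (W_mech / E_meta) * 100
eta = (73.2 / 428.1) * 100
ratio = 0.1710
eta = 17.0988


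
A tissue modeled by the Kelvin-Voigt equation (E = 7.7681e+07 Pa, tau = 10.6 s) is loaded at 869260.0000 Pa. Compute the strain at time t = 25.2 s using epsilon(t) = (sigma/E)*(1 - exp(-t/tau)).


epsilon(t) = (sigma/E) * (1 - exp(-t/tau))
sigma/E = 869260.0000 / 7.7681e+07 = 0.0112
exp(-t/tau) = exp(-25.2 / 10.6) = 0.0928
epsilon = 0.0112 * (1 - 0.0928)
epsilon = 0.0102


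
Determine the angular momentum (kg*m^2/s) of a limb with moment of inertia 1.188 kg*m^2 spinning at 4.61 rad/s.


L = I * omega
L = 1.188 * 4.61
L = 5.4767


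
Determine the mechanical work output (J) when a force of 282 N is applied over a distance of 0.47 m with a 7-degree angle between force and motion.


W = F * d * cos(theta)
theta = 7 deg = 0.1222 rad
cos(theta) = 0.9925
W = 282 * 0.47 * 0.9925
W = 131.5521


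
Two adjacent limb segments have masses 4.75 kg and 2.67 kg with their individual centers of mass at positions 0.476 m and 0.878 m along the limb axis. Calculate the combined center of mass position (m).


COM = (m1*x1 + m2*x2) / (m1 + m2)
COM = (4.75*0.476 + 2.67*0.878) / (4.75 + 2.67)
Numerator = 4.6053
Denominator = 7.4200
COM = 0.6207


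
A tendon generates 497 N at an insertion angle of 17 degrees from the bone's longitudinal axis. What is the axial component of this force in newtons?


F_eff = F_tendon * cos(theta)
theta = 17 deg = 0.2967 rad
cos(theta) = 0.9563
F_eff = 497 * 0.9563
F_eff = 475.2835


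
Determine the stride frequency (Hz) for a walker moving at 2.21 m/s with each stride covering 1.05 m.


f = v / stride_length
f = 2.21 / 1.05
f = 2.1048


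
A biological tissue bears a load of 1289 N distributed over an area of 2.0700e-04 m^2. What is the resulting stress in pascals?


stress = F / A
stress = 1289 / 2.0700e-04
stress = 6.2271e+06


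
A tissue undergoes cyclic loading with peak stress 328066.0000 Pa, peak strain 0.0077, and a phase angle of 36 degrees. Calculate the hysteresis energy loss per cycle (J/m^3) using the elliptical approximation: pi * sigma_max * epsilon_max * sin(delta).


E_loss = pi * sigma_max * epsilon_max * sin(delta)
delta = 36 deg = 0.6283 rad
sin(delta) = 0.5878
E_loss = pi * 328066.0000 * 0.0077 * 0.5878
E_loss = 4664.6655


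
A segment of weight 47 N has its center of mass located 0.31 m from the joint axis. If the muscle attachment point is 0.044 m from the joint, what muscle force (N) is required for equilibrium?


F_muscle = W * d_load / d_muscle
F_muscle = 47 * 0.31 / 0.044
Numerator = 14.5700
F_muscle = 331.1364


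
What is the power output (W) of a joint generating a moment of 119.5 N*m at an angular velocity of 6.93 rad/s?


P = M * omega
P = 119.5 * 6.93
P = 828.1350


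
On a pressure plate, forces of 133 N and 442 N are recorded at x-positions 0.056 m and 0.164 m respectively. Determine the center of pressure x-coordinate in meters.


COP_x = (F1*x1 + F2*x2) / (F1 + F2)
COP_x = (133*0.056 + 442*0.164) / (133 + 442)
Numerator = 79.9360
Denominator = 575
COP_x = 0.1390


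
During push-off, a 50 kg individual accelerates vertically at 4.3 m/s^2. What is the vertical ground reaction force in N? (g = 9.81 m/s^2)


GRF = m * (g + a)
GRF = 50 * (9.81 + 4.3)
GRF = 50 * 14.1100
GRF = 705.5000


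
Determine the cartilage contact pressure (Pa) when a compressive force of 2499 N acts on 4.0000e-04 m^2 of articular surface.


P = F / A
P = 2499 / 4.0000e-04
P = 6.2475e+06


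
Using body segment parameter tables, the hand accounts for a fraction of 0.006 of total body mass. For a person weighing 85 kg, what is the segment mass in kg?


m_segment = body_mass * fraction
m_segment = 85 * 0.006
m_segment = 0.5100


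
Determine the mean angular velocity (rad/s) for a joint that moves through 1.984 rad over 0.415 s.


omega = delta_theta / delta_t
omega = 1.984 / 0.415
omega = 4.7807


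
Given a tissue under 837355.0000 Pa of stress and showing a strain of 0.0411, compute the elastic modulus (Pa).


E = stress / strain
E = 837355.0000 / 0.0411
E = 2.0374e+07


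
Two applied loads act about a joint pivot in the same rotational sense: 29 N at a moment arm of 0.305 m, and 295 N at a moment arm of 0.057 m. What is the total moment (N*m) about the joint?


M = F1 * d1 + F2 * d2
M = 29 * 0.305 + 295 * 0.057
M = 8.8450 + 16.8150
M = 25.6600


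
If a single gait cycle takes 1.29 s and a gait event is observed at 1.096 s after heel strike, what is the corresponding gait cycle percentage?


pct = (event_time / cycle_time) * 100
pct = (1.096 / 1.29) * 100
ratio = 0.8496
pct = 84.9612


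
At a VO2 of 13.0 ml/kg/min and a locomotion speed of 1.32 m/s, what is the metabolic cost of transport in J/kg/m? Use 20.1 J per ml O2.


Power per kg = VO2 * 20.1 / 60
Power per kg = 13.0 * 20.1 / 60 = 4.3550 W/kg
Cost = power_per_kg / speed
Cost = 4.3550 / 1.32
Cost = 3.2992


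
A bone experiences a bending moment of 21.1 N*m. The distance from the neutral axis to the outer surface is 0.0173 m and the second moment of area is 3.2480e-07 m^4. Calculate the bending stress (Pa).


sigma = M * c / I
sigma = 21.1 * 0.0173 / 3.2480e-07
M * c = 0.3650
sigma = 1.1239e+06


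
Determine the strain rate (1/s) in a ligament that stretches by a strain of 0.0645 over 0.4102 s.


strain_rate = delta_strain / delta_t
strain_rate = 0.0645 / 0.4102
strain_rate = 0.1572


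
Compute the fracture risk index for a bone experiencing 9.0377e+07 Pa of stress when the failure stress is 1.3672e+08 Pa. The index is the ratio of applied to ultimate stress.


FRI = applied / ultimate
FRI = 9.0377e+07 / 1.3672e+08
FRI = 0.6610


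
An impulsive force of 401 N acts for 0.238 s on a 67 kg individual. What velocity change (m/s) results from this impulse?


J = F * dt = 401 * 0.238 = 95.4380 N*s
delta_v = J / m
delta_v = 95.4380 / 67
delta_v = 1.4244


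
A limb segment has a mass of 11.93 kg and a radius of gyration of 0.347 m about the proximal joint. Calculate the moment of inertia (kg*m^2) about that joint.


I = m * k^2
I = 11.93 * 0.347^2
k^2 = 0.1204
I = 1.4365


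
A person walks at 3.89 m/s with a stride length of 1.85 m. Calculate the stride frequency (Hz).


f = v / stride_length
f = 3.89 / 1.85
f = 2.1027


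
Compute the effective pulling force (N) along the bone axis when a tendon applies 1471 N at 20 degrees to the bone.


F_eff = F_tendon * cos(theta)
theta = 20 deg = 0.3491 rad
cos(theta) = 0.9397
F_eff = 1471 * 0.9397
F_eff = 1382.2878


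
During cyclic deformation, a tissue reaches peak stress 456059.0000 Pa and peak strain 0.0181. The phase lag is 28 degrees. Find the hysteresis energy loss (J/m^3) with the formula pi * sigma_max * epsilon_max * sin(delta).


E_loss = pi * sigma_max * epsilon_max * sin(delta)
delta = 28 deg = 0.4887 rad
sin(delta) = 0.4695
E_loss = pi * 456059.0000 * 0.0181 * 0.4695
E_loss = 12174.7140


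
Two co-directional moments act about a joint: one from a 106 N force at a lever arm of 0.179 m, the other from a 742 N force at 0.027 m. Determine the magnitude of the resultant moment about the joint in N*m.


M = F1 * d1 + F2 * d2
M = 106 * 0.179 + 742 * 0.027
M = 18.9740 + 20.0340
M = 39.0080


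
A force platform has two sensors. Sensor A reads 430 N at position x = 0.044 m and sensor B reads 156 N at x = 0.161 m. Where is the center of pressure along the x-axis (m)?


COP_x = (F1*x1 + F2*x2) / (F1 + F2)
COP_x = (430*0.044 + 156*0.161) / (430 + 156)
Numerator = 44.0360
Denominator = 586
COP_x = 0.0751


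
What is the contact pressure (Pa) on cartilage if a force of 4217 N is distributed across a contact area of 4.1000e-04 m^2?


P = F / A
P = 4217 / 4.1000e-04
P = 1.0285e+07


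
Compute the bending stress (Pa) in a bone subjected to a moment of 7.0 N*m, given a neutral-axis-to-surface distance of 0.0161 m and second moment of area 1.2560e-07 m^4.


sigma = M * c / I
sigma = 7.0 * 0.0161 / 1.2560e-07
M * c = 0.1127
sigma = 897292.9936


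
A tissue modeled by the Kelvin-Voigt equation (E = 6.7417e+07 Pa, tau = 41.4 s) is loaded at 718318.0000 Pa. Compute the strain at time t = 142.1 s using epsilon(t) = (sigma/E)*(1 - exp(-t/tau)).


epsilon(t) = (sigma/E) * (1 - exp(-t/tau))
sigma/E = 718318.0000 / 6.7417e+07 = 0.0107
exp(-t/tau) = exp(-142.1 / 41.4) = 0.0323
epsilon = 0.0107 * (1 - 0.0323)
epsilon = 0.0103


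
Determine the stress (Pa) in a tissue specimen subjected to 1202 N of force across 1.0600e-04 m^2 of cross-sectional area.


stress = F / A
stress = 1202 / 1.0600e-04
stress = 1.1340e+07


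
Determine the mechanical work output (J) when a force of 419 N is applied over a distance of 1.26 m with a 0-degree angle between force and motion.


W = F * d * cos(theta)
theta = 0 deg = 0.0000 rad
cos(theta) = 1.0000
W = 419 * 1.26 * 1.0000
W = 527.9400


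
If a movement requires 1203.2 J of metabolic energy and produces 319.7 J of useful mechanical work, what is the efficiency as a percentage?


eta = (W_mech / E_meta) * 100
eta = (319.7 / 1203.2) * 100
ratio = 0.2657
eta = 26.5708


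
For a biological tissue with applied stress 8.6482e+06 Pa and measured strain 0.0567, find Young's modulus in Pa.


E = stress / strain
E = 8.6482e+06 / 0.0567
E = 1.5253e+08


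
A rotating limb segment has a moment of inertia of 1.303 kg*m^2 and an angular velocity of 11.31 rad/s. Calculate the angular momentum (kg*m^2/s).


L = I * omega
L = 1.303 * 11.31
L = 14.7369


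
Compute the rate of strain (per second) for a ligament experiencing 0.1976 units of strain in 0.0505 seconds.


strain_rate = delta_strain / delta_t
strain_rate = 0.1976 / 0.0505
strain_rate = 3.9129


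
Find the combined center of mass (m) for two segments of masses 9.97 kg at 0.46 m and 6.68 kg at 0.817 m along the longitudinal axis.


COM = (m1*x1 + m2*x2) / (m1 + m2)
COM = (9.97*0.46 + 6.68*0.817) / (9.97 + 6.68)
Numerator = 10.0438
Denominator = 16.6500
COM = 0.6032


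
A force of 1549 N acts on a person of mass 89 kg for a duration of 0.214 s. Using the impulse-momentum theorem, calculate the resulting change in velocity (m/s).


J = F * dt = 1549 * 0.214 = 331.4860 N*s
delta_v = J / m
delta_v = 331.4860 / 89
delta_v = 3.7246


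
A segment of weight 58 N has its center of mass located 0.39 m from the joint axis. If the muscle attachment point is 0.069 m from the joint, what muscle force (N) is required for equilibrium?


F_muscle = W * d_load / d_muscle
F_muscle = 58 * 0.39 / 0.069
Numerator = 22.6200
F_muscle = 327.8261


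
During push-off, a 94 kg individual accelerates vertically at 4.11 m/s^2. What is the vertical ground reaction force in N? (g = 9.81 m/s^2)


GRF = m * (g + a)
GRF = 94 * (9.81 + 4.11)
GRF = 94 * 13.9200
GRF = 1308.4800


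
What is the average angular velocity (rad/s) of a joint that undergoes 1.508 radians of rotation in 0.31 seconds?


omega = delta_theta / delta_t
omega = 1.508 / 0.31
omega = 4.8645


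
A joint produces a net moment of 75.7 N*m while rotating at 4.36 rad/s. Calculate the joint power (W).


P = M * omega
P = 75.7 * 4.36
P = 330.0520


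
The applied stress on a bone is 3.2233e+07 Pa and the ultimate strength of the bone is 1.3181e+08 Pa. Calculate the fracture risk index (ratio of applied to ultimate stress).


FRI = applied / ultimate
FRI = 3.2233e+07 / 1.3181e+08
FRI = 0.2445


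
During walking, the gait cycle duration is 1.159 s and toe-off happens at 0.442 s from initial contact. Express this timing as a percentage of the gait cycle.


pct = (event_time / cycle_time) * 100
pct = (0.442 / 1.159) * 100
ratio = 0.3814
pct = 38.1363


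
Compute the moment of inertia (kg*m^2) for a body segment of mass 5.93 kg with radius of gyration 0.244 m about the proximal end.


I = m * k^2
I = 5.93 * 0.244^2
k^2 = 0.0595
I = 0.3530


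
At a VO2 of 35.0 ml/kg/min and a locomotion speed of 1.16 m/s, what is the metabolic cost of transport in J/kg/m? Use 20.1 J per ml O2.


Power per kg = VO2 * 20.1 / 60
Power per kg = 35.0 * 20.1 / 60 = 11.7250 W/kg
Cost = power_per_kg / speed
Cost = 11.7250 / 1.16
Cost = 10.1078


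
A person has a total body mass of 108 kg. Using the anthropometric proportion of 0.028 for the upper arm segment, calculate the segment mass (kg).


m_segment = body_mass * fraction
m_segment = 108 * 0.028
m_segment = 3.0240


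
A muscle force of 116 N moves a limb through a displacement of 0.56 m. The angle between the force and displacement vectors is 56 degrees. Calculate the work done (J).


W = F * d * cos(theta)
theta = 56 deg = 0.9774 rad
cos(theta) = 0.5592
W = 116 * 0.56 * 0.5592
W = 36.3252


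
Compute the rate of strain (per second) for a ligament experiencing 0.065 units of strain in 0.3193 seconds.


strain_rate = delta_strain / delta_t
strain_rate = 0.065 / 0.3193
strain_rate = 0.2036


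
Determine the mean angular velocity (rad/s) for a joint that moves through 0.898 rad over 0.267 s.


omega = delta_theta / delta_t
omega = 0.898 / 0.267
omega = 3.3633


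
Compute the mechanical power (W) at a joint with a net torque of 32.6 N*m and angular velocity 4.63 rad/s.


P = M * omega
P = 32.6 * 4.63
P = 150.9380


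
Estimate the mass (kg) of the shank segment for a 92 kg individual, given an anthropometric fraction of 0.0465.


m_segment = body_mass * fraction
m_segment = 92 * 0.0465
m_segment = 4.2780


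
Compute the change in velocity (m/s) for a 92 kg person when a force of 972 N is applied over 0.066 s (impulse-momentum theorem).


J = F * dt = 972 * 0.066 = 64.1520 N*s
delta_v = J / m
delta_v = 64.1520 / 92
delta_v = 0.6973


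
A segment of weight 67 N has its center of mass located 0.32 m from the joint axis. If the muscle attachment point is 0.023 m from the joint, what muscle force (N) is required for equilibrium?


F_muscle = W * d_load / d_muscle
F_muscle = 67 * 0.32 / 0.023
Numerator = 21.4400
F_muscle = 932.1739


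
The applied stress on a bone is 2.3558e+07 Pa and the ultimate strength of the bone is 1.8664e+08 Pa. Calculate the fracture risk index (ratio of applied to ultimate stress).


FRI = applied / ultimate
FRI = 2.3558e+07 / 1.8664e+08
FRI = 0.1262


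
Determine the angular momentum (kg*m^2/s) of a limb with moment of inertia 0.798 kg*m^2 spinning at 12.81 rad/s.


L = I * omega
L = 0.798 * 12.81
L = 10.2224


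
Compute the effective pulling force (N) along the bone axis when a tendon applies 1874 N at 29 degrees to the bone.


F_eff = F_tendon * cos(theta)
theta = 29 deg = 0.5061 rad
cos(theta) = 0.8746
F_eff = 1874 * 0.8746
F_eff = 1639.0373


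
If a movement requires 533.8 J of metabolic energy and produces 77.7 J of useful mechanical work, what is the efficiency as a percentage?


eta = (W_mech / E_meta) * 100
eta = (77.7 / 533.8) * 100
ratio = 0.1456
eta = 14.5560


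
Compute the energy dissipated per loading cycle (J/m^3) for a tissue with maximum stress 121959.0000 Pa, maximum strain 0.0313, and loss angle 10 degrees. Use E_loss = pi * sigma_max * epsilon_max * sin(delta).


E_loss = pi * sigma_max * epsilon_max * sin(delta)
delta = 10 deg = 0.1745 rad
sin(delta) = 0.1736
E_loss = pi * 121959.0000 * 0.0313 * 0.1736
E_loss = 2082.4678


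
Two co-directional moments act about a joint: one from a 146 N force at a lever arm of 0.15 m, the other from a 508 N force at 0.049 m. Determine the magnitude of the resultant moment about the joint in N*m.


M = F1 * d1 + F2 * d2
M = 146 * 0.15 + 508 * 0.049
M = 21.9000 + 24.8920
M = 46.7920


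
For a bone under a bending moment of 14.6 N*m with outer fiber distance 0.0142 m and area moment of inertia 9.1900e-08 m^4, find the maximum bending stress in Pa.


sigma = M * c / I
sigma = 14.6 * 0.0142 / 9.1900e-08
M * c = 0.2073
sigma = 2.2559e+06


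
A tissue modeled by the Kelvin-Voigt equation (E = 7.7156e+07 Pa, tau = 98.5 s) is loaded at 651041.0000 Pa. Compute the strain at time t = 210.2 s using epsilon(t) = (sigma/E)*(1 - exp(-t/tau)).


epsilon(t) = (sigma/E) * (1 - exp(-t/tau))
sigma/E = 651041.0000 / 7.7156e+07 = 0.0084
exp(-t/tau) = exp(-210.2 / 98.5) = 0.1184
epsilon = 0.0084 * (1 - 0.1184)
epsilon = 0.0074


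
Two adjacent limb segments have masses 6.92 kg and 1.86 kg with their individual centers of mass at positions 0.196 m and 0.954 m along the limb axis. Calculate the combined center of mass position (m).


COM = (m1*x1 + m2*x2) / (m1 + m2)
COM = (6.92*0.196 + 1.86*0.954) / (6.92 + 1.86)
Numerator = 3.1308
Denominator = 8.7800
COM = 0.3566


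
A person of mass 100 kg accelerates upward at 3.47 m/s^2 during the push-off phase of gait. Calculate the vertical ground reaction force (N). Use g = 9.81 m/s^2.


GRF = m * (g + a)
GRF = 100 * (9.81 + 3.47)
GRF = 100 * 13.2800
GRF = 1328.0000


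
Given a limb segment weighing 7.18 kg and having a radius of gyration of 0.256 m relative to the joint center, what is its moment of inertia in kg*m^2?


I = m * k^2
I = 7.18 * 0.256^2
k^2 = 0.0655
I = 0.4705


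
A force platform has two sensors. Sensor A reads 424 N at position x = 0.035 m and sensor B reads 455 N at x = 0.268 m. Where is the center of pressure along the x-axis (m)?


COP_x = (F1*x1 + F2*x2) / (F1 + F2)
COP_x = (424*0.035 + 455*0.268) / (424 + 455)
Numerator = 136.7800
Denominator = 879
COP_x = 0.1556


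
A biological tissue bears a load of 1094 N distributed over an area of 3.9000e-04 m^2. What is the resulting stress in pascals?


stress = F / A
stress = 1094 / 3.9000e-04
stress = 2.8051e+06


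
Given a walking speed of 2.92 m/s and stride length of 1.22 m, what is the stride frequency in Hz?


f = v / stride_length
f = 2.92 / 1.22
f = 2.3934


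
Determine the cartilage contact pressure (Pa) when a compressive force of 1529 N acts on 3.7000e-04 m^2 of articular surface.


P = F / A
P = 1529 / 3.7000e-04
P = 4.1324e+06


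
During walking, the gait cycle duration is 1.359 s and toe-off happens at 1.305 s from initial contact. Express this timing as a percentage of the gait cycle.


pct = (event_time / cycle_time) * 100
pct = (1.305 / 1.359) * 100
ratio = 0.9603
pct = 96.0265


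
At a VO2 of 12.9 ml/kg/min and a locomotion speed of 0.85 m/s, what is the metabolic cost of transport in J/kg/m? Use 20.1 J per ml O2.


Power per kg = VO2 * 20.1 / 60
Power per kg = 12.9 * 20.1 / 60 = 4.3215 W/kg
Cost = power_per_kg / speed
Cost = 4.3215 / 0.85
Cost = 5.0841


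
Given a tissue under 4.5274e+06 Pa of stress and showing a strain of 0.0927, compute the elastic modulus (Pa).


E = stress / strain
E = 4.5274e+06 / 0.0927
E = 4.8839e+07


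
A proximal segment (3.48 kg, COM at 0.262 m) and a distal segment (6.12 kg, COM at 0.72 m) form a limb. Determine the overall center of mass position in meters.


COM = (m1*x1 + m2*x2) / (m1 + m2)
COM = (3.48*0.262 + 6.12*0.72) / (3.48 + 6.12)
Numerator = 5.3182
Denominator = 9.6000
COM = 0.5540


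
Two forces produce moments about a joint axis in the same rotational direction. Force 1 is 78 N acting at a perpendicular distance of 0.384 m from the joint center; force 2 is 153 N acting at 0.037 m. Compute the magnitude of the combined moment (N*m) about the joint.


M = F1 * d1 + F2 * d2
M = 78 * 0.384 + 153 * 0.037
M = 29.9520 + 5.6610
M = 35.6130


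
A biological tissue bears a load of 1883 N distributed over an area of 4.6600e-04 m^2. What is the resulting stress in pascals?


stress = F / A
stress = 1883 / 4.6600e-04
stress = 4.0408e+06


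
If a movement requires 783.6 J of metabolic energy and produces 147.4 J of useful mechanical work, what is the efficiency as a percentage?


eta = (W_mech / E_meta) * 100
eta = (147.4 / 783.6) * 100
ratio = 0.1881
eta = 18.8106


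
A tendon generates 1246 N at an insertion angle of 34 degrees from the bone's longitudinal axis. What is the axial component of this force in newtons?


F_eff = F_tendon * cos(theta)
theta = 34 deg = 0.5934 rad
cos(theta) = 0.8290
F_eff = 1246 * 0.8290
F_eff = 1032.9808


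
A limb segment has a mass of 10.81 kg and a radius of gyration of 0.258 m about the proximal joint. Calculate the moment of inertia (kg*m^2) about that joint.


I = m * k^2
I = 10.81 * 0.258^2
k^2 = 0.0666
I = 0.7196


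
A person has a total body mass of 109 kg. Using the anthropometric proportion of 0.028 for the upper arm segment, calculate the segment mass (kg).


m_segment = body_mass * fraction
m_segment = 109 * 0.028
m_segment = 3.0520


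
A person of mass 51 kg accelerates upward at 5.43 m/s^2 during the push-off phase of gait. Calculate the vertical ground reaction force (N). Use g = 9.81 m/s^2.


GRF = m * (g + a)
GRF = 51 * (9.81 + 5.43)
GRF = 51 * 15.2400
GRF = 777.2400


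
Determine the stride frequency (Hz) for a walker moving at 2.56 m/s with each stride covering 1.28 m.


f = v / stride_length
f = 2.56 / 1.28
f = 2.0000


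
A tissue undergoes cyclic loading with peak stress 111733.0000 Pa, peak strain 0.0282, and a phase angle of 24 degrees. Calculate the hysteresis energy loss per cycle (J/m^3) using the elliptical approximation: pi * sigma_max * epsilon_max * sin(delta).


E_loss = pi * sigma_max * epsilon_max * sin(delta)
delta = 24 deg = 0.4189 rad
sin(delta) = 0.4067
E_loss = pi * 111733.0000 * 0.0282 * 0.4067
E_loss = 4026.1851


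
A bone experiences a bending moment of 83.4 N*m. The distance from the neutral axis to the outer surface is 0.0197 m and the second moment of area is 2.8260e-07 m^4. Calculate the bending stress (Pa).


sigma = M * c / I
sigma = 83.4 * 0.0197 / 2.8260e-07
M * c = 1.6430
sigma = 5.8138e+06


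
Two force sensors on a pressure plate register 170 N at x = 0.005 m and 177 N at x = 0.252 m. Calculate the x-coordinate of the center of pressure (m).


COP_x = (F1*x1 + F2*x2) / (F1 + F2)
COP_x = (170*0.005 + 177*0.252) / (170 + 177)
Numerator = 45.4540
Denominator = 347
COP_x = 0.1310


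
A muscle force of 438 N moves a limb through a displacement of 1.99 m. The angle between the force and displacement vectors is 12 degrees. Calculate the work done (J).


W = F * d * cos(theta)
theta = 12 deg = 0.2094 rad
cos(theta) = 0.9781
W = 438 * 1.99 * 0.9781
W = 852.5730


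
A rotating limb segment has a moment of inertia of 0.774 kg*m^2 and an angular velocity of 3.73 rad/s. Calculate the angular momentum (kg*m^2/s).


L = I * omega
L = 0.774 * 3.73
L = 2.8870


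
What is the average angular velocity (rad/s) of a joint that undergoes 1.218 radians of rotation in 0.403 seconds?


omega = delta_theta / delta_t
omega = 1.218 / 0.403
omega = 3.0223


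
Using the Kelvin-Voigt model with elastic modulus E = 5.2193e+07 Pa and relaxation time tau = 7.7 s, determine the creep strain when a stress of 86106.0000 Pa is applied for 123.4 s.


epsilon(t) = (sigma/E) * (1 - exp(-t/tau))
sigma/E = 86106.0000 / 5.2193e+07 = 0.0016
exp(-t/tau) = exp(-123.4 / 7.7) = 1.0965e-07
epsilon = 0.0016 * (1 - 1.0965e-07)
epsilon = 0.0016


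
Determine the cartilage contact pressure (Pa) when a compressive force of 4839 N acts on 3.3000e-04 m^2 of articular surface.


P = F / A
P = 4839 / 3.3000e-04
P = 1.4664e+07


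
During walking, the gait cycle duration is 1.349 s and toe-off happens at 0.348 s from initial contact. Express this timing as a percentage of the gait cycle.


pct = (event_time / cycle_time) * 100
pct = (0.348 / 1.349) * 100
ratio = 0.2580
pct = 25.7969


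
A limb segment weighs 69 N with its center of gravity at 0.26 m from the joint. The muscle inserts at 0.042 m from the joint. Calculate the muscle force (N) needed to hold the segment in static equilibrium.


F_muscle = W * d_load / d_muscle
F_muscle = 69 * 0.26 / 0.042
Numerator = 17.9400
F_muscle = 427.1429


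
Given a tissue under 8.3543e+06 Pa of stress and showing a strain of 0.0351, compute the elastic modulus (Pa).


E = stress / strain
E = 8.3543e+06 / 0.0351
E = 2.3801e+08


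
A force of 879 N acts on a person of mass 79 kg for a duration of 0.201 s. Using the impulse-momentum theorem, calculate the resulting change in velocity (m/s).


J = F * dt = 879 * 0.201 = 176.6790 N*s
delta_v = J / m
delta_v = 176.6790 / 79
delta_v = 2.2364


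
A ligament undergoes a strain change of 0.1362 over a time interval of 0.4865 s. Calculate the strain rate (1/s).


strain_rate = delta_strain / delta_t
strain_rate = 0.1362 / 0.4865
strain_rate = 0.2800


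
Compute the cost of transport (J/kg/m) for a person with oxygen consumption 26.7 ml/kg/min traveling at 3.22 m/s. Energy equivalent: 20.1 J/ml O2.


Power per kg = VO2 * 20.1 / 60
Power per kg = 26.7 * 20.1 / 60 = 8.9445 W/kg
Cost = power_per_kg / speed
Cost = 8.9445 / 3.22
Cost = 2.7778


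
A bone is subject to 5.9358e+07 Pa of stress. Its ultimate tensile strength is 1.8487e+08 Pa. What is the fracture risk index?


FRI = applied / ultimate
FRI = 5.9358e+07 / 1.8487e+08
FRI = 0.3211


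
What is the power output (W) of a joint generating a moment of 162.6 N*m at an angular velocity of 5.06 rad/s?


P = M * omega
P = 162.6 * 5.06
P = 822.7560


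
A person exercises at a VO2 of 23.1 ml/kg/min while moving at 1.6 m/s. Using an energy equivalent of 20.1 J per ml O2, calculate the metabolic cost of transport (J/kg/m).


Power per kg = VO2 * 20.1 / 60
Power per kg = 23.1 * 20.1 / 60 = 7.7385 W/kg
Cost = power_per_kg / speed
Cost = 7.7385 / 1.6
Cost = 4.8366


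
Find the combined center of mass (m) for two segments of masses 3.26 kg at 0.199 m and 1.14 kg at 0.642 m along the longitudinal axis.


COM = (m1*x1 + m2*x2) / (m1 + m2)
COM = (3.26*0.199 + 1.14*0.642) / (3.26 + 1.14)
Numerator = 1.3806
Denominator = 4.4000
COM = 0.3138


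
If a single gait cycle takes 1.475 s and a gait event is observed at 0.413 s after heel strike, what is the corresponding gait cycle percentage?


pct = (event_time / cycle_time) * 100
pct = (0.413 / 1.475) * 100
ratio = 0.2800
pct = 28.0000


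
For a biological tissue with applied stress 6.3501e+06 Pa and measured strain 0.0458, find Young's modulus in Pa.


E = stress / strain
E = 6.3501e+06 / 0.0458
E = 1.3865e+08


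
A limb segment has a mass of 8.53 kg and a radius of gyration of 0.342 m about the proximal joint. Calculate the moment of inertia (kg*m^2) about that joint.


I = m * k^2
I = 8.53 * 0.342^2
k^2 = 0.1170
I = 0.9977


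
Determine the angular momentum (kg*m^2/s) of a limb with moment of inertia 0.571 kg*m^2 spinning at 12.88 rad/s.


L = I * omega
L = 0.571 * 12.88
L = 7.3545


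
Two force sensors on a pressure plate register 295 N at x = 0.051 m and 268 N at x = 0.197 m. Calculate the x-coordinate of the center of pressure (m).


COP_x = (F1*x1 + F2*x2) / (F1 + F2)
COP_x = (295*0.051 + 268*0.197) / (295 + 268)
Numerator = 67.8410
Denominator = 563
COP_x = 0.1205
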